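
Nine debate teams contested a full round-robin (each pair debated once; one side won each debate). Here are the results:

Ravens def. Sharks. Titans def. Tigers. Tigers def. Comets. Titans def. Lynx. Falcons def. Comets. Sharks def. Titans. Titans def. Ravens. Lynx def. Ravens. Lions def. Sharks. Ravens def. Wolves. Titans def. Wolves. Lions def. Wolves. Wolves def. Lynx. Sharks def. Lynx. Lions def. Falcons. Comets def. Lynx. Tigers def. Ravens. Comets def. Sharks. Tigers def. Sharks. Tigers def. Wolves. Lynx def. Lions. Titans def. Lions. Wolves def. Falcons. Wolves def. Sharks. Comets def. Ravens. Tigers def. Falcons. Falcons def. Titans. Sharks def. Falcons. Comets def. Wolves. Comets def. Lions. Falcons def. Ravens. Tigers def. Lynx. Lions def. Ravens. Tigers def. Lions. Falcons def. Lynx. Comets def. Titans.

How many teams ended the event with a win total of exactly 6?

Win totals: Ravens 2, Lions 4, Sharks 3, Tigers 7, Wolves 3, Lynx 2, Falcons 4, Titans 5, Comets 6.
Exactly 6: Comets — 1 team.

1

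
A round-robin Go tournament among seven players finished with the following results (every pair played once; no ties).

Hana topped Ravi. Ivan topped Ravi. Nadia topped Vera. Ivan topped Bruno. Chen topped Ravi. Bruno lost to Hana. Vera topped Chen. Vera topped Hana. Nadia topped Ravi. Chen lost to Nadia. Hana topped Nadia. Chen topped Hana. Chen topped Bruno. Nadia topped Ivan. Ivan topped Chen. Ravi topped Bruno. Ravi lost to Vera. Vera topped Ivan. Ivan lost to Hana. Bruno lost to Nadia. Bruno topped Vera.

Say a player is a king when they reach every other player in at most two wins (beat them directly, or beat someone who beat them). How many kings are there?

Ivan cannot reach Nadia in two steps.
Nadia reaches everyone (king).
Chen reaches everyone (king).
Vera reaches everyone (king).
Ravi cannot reach Ivan, Nadia, Chen, Hana in two steps.
Bruno cannot reach Nadia in two steps.
Hana reaches everyone (king).
Kings: Nadia, Chen, Vera, Hana — 4.

4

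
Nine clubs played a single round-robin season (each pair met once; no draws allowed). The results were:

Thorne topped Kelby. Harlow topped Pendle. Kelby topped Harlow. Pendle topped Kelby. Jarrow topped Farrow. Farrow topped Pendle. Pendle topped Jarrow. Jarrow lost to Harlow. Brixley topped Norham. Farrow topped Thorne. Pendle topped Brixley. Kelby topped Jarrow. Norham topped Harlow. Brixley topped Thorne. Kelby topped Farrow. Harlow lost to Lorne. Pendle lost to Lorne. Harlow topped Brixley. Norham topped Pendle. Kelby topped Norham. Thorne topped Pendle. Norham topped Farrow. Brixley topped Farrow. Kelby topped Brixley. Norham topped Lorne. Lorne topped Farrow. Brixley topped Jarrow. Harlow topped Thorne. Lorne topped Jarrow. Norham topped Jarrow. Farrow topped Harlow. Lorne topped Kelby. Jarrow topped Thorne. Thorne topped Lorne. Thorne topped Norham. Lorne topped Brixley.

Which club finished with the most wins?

Win totals: Farrow 3, Jarrow 2, Norham 5, Lorne 6, Brixley 4, Thorne 4, Kelby 5, Harlow 4, Pendle 3.
Lorne leads with 6 wins (next highest: 5).

Lorne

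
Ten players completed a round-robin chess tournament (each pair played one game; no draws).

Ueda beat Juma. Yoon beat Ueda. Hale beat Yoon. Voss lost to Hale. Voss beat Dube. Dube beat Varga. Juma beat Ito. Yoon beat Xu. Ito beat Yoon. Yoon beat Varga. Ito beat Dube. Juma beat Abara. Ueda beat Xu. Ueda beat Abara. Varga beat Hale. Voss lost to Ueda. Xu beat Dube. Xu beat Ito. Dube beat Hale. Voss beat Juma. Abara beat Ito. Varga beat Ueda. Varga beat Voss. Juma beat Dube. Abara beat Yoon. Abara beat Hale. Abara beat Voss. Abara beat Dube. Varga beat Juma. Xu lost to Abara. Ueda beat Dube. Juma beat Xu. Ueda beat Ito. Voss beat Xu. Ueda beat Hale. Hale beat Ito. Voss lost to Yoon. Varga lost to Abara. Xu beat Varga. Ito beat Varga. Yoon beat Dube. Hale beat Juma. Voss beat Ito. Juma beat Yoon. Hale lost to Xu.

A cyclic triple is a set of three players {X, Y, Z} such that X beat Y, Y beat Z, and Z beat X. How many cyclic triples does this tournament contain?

30

Win totals: Abara 7, Voss 4, Hale 4, Ito 3, Ueda 7, Dube 2, Varga 4, Juma 5, Yoon 5, Xu 4.
A player with w wins dominates both others in C(w,2) triples; summing gives 21 + 6 + 6 + 3 + 21 + 1 + 6 + 10 + 10 + 6 = 90 transitive triples.
Total triples C(10,3) = 120, so cyclic triples = 120 − 90 = 30.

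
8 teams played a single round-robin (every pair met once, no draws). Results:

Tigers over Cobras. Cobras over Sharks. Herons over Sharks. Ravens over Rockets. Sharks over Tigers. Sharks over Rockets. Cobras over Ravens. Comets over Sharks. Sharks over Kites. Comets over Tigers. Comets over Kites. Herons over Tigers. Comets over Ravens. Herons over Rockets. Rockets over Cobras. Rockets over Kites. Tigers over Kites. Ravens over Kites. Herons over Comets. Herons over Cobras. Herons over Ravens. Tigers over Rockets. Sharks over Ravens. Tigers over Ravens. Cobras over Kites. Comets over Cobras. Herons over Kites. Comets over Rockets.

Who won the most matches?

Win totals: Comets 6, Cobras 3, Kites 0, Tigers 4, Herons 7, Sharks 4, Rockets 2, Ravens 2.
Herons leads with 7 wins (next highest: 6).

Herons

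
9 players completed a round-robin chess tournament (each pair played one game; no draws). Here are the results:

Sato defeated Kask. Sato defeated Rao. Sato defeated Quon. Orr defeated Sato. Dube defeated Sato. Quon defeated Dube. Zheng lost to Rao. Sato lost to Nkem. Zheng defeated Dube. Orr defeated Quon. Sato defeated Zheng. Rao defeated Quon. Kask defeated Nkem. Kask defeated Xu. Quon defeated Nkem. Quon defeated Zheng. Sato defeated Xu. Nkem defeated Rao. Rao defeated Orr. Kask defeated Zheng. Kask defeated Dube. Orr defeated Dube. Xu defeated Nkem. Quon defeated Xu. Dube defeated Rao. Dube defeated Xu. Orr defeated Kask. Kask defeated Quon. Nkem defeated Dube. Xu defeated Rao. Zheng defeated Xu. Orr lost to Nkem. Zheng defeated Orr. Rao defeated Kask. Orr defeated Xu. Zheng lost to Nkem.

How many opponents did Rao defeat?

4

Rao's results: beat Orr, Quon, Zheng, Kask; lost to Xu, Nkem, Dube, Sato.
That is 4 wins.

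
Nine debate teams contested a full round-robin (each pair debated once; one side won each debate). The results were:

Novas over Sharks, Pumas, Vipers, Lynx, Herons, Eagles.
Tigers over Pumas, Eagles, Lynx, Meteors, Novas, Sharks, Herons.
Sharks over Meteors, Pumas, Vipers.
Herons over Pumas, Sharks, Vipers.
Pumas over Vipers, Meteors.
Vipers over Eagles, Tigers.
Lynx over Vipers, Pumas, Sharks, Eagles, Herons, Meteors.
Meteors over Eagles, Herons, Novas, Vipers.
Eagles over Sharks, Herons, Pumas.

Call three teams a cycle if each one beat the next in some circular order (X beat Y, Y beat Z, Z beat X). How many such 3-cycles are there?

Win totals: Meteors 4, Vipers 2, Eagles 3, Herons 3, Lynx 6, Tigers 7, Pumas 2, Novas 6, Sharks 3.
A team with w wins dominates both others in C(w,2) triples; summing gives 6 + 1 + 3 + 3 + 15 + 21 + 1 + 15 + 3 = 68 transitive triples.
Total triples C(9,3) = 84, so cyclic triples = 84 − 68 = 16.

16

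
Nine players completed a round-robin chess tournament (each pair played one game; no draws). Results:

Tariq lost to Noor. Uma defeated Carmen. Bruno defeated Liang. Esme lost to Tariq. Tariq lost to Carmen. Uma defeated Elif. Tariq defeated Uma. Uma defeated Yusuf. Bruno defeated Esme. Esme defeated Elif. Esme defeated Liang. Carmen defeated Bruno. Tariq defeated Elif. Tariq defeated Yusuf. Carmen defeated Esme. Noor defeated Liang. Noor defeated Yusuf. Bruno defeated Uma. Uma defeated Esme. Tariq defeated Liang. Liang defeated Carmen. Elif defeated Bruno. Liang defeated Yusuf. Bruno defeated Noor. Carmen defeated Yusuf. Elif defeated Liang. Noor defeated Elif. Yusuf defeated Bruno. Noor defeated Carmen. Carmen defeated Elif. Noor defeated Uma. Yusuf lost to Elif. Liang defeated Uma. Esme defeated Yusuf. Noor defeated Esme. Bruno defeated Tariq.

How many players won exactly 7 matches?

1

Win totals: Bruno 5, Carmen 5, Uma 4, Elif 3, Yusuf 1, Esme 3, Tariq 5, Noor 7, Liang 3.
Exactly 7: Noor — 1 player.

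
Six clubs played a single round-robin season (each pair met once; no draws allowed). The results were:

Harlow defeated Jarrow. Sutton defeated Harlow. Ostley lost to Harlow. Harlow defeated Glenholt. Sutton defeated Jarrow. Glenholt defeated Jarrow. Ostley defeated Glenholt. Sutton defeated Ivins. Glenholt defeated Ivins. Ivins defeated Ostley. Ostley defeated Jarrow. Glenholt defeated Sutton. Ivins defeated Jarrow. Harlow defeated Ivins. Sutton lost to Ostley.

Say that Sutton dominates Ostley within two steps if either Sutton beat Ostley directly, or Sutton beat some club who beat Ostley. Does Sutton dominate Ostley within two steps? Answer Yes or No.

Sutton did not beat Ostley directly.
Sutton beat Harlow, Ivins, Jarrow. Of those, Harlow beat Ostley.

Yes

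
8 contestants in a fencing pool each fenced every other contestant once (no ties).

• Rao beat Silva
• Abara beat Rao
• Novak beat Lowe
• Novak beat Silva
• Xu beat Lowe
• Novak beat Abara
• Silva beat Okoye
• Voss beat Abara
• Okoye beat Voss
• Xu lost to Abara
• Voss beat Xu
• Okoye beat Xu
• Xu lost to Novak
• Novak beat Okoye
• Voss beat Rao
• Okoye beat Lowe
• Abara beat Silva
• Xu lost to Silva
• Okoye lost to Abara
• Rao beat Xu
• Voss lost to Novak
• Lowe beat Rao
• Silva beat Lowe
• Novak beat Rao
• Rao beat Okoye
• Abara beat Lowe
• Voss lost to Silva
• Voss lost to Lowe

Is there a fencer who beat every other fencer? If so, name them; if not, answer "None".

Novak has 7 wins out of 7 opponents — a perfect record.

Novak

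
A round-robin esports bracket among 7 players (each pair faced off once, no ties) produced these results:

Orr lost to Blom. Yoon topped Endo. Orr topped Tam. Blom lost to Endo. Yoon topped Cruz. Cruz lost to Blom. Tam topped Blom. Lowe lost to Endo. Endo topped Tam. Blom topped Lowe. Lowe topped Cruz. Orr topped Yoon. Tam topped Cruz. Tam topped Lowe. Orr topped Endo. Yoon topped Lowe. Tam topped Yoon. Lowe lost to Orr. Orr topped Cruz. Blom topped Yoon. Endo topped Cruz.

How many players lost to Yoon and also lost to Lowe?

Yoon beat: Lowe, Cruz, Endo.
Lowe beat: Cruz.
Both beat: Cruz — 1.

1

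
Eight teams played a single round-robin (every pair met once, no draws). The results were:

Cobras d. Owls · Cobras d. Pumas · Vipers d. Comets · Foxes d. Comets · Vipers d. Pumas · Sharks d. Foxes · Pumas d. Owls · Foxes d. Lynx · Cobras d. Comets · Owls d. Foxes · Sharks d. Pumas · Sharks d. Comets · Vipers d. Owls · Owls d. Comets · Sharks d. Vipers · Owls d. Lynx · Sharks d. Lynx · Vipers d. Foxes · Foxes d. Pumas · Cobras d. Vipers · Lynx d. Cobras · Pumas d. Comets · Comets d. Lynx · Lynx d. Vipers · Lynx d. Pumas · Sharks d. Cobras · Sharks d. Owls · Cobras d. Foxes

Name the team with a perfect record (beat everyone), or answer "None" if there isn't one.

Sharks has 7 wins out of 7 opponents — a perfect record.

Sharks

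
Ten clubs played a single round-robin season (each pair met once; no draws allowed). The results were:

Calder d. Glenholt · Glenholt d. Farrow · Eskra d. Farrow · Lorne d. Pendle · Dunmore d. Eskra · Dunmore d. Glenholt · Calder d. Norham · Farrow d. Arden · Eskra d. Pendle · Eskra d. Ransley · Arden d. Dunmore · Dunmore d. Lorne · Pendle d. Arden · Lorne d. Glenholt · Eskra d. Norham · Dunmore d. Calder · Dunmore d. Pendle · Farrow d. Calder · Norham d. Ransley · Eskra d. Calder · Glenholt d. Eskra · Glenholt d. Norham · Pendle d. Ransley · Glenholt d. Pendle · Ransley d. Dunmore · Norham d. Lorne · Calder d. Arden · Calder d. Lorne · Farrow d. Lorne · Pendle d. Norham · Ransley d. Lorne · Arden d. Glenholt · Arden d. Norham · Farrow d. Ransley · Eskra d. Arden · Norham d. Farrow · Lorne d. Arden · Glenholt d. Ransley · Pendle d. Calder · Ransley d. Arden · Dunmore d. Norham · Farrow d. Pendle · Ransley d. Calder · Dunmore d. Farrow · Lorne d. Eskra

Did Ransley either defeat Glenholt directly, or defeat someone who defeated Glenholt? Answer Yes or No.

Ransley did not beat Glenholt directly.
Ransley beat Lorne, Calder, Arden, Dunmore. Of those, Lorne beat Glenholt.

Yes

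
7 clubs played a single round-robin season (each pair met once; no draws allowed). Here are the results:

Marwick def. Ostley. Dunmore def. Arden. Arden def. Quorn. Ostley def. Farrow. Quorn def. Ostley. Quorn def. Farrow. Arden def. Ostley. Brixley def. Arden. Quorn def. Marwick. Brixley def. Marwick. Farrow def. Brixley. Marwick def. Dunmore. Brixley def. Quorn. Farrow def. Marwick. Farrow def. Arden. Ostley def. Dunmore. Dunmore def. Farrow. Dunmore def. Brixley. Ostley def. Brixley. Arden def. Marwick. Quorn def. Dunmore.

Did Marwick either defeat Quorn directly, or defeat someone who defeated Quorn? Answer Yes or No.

No

Marwick did not beat Quorn directly.
Marwick beat Dunmore, Ostley, but each of them lost to Quorn. No two-step path.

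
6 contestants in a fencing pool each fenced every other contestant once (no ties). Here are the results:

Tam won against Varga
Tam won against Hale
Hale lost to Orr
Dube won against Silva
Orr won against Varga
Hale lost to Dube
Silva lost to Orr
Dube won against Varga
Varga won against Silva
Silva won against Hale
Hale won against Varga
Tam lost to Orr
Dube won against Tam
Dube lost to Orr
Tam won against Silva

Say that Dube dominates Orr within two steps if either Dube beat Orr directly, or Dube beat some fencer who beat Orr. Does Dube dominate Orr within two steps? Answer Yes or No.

Dube did not beat Orr directly.
Dube beat Silva, Tam, Hale, Varga, but each of them lost to Orr. No two-step path.

No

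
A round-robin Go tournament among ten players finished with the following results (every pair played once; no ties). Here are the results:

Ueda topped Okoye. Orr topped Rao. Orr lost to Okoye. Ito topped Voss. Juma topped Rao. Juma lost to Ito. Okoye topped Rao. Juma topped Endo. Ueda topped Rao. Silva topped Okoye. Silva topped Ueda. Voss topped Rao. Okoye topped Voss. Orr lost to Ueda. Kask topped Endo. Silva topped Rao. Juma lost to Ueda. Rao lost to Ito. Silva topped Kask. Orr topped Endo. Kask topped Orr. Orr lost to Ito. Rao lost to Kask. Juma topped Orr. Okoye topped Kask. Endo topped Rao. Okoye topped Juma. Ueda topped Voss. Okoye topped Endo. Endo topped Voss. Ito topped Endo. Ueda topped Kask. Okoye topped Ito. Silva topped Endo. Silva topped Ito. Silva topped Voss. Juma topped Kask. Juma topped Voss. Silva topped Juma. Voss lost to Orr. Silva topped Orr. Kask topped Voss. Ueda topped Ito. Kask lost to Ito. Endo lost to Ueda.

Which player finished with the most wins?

Silva

Win totals: Ito 6, Endo 2, Juma 5, Okoye 7, Silva 9, Rao 0, Voss 1, Ueda 8, Kask 4, Orr 3.
Silva leads with 9 wins (next highest: 8).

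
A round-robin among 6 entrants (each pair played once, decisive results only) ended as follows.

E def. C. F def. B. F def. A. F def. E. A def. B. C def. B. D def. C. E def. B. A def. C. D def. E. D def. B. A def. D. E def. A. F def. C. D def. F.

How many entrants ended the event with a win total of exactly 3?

2

Win totals: A 3, B 0, C 1, D 4, E 3, F 4.
Exactly 3: A, E — 2 entrants.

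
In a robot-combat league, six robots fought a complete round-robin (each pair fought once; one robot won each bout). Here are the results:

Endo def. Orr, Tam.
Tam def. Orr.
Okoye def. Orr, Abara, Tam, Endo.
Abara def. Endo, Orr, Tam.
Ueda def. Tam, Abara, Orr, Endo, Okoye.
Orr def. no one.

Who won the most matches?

Win totals: Tam 1, Orr 0, Okoye 4, Ueda 5, Endo 2, Abara 3.
Ueda leads with 5 wins (next highest: 4).

Ueda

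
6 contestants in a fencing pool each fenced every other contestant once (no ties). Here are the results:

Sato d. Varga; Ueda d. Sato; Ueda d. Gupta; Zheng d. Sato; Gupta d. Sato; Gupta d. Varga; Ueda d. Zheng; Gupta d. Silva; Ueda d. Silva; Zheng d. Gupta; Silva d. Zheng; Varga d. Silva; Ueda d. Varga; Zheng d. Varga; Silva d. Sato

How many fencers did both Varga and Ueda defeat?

1

Varga beat: Silva.
Ueda beat: Gupta, Sato, Zheng, Silva, Varga.
Both beat: Silva — 1.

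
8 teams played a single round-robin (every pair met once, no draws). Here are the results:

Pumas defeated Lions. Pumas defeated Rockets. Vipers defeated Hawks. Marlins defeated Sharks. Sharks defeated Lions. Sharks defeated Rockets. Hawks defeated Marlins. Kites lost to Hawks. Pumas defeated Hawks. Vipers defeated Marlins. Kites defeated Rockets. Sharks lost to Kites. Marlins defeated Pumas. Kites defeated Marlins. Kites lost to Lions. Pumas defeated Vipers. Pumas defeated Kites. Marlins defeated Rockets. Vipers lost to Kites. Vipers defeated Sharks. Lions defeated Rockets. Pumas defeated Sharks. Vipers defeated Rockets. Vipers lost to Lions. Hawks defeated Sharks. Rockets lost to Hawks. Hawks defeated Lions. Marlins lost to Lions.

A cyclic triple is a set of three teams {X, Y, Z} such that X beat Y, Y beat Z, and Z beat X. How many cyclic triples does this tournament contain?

Win totals: Sharks 2, Pumas 6, Marlins 3, Hawks 5, Vipers 4, Lions 4, Kites 4, Rockets 0.
A team with w wins dominates both others in C(w,2) triples; summing gives 1 + 15 + 3 + 10 + 6 + 6 + 6 + 0 = 47 transitive triples.
Total triples C(8,3) = 56, so cyclic triples = 56 − 47 = 9.

9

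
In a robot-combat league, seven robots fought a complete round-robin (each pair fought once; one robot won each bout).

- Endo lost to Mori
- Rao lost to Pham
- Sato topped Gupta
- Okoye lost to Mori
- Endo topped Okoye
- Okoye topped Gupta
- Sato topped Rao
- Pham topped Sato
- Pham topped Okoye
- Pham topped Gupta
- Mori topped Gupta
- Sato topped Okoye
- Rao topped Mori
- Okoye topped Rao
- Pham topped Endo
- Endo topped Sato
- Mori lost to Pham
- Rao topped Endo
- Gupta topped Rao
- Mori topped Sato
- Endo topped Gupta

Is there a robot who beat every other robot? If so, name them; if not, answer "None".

Pham has 6 wins out of 6 opponents — a perfect record.

Pham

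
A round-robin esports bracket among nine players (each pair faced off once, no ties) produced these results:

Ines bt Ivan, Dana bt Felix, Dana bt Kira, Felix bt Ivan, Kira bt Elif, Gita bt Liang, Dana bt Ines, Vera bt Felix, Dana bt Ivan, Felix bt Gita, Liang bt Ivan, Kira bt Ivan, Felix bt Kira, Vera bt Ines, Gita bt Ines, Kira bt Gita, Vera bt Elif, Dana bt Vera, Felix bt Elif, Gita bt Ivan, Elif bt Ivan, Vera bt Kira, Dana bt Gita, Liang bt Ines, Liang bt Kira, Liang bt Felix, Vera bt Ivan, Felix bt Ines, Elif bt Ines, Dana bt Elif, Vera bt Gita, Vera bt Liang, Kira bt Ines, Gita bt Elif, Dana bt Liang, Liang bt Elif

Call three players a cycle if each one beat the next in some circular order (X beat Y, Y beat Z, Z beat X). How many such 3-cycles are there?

Win totals: Felix 5, Gita 4, Ivan 0, Liang 5, Kira 4, Ines 1, Elif 2, Dana 8, Vera 7.
A player with w wins dominates both others in C(w,2) triples; summing gives 10 + 6 + 0 + 10 + 6 + 0 + 1 + 28 + 21 = 82 transitive triples.
Total triples C(9,3) = 84, so cyclic triples = 84 − 82 = 2.

2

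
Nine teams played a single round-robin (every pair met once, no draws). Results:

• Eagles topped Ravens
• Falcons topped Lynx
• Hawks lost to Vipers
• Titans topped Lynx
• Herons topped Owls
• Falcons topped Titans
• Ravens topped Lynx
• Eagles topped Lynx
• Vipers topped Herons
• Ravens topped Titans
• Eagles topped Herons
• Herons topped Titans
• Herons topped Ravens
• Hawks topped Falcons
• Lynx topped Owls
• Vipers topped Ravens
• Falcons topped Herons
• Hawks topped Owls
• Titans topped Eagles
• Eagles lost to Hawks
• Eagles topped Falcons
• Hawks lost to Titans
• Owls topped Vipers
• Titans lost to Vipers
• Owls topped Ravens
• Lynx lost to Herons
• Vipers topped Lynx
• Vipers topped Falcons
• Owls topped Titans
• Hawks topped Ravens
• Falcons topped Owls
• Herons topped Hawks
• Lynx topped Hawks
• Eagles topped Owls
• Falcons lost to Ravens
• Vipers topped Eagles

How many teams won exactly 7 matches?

Win totals: Hawks 4, Ravens 3, Lynx 2, Eagles 5, Vipers 7, Falcons 4, Titans 3, Owls 3, Herons 5.
Exactly 7: Vipers — 1 team.

1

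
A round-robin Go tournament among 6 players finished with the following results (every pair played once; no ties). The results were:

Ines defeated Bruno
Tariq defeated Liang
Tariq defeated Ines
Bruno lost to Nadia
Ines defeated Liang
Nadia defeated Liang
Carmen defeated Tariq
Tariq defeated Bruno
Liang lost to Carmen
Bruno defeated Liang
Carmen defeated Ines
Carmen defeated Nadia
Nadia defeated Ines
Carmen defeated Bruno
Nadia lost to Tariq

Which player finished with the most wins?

Carmen

Win totals: Carmen 5, Ines 2, Liang 0, Nadia 3, Bruno 1, Tariq 4.
Carmen leads with 5 wins (next highest: 4).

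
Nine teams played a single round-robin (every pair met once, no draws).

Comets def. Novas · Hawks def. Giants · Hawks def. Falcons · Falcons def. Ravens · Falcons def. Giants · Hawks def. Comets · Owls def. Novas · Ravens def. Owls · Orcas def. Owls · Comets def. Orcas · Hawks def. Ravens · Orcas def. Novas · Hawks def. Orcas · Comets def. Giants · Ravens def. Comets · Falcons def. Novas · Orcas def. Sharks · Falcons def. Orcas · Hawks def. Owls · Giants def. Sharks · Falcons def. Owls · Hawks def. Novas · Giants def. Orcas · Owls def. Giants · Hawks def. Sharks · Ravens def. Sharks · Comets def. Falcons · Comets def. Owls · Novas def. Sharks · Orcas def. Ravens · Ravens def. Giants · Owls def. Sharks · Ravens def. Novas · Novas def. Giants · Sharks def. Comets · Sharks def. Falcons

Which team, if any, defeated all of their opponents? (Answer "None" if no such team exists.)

Hawks has 8 wins out of 8 opponents — a perfect record.

Hawks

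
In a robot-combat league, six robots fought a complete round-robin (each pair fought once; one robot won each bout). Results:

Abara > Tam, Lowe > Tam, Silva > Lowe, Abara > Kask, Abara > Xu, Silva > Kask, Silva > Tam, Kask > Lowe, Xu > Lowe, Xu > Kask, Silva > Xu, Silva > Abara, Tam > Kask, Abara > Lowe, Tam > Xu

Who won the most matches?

Silva

Win totals: Tam 2, Kask 1, Xu 2, Silva 5, Lowe 1, Abara 4.
Silva leads with 5 wins (next highest: 4).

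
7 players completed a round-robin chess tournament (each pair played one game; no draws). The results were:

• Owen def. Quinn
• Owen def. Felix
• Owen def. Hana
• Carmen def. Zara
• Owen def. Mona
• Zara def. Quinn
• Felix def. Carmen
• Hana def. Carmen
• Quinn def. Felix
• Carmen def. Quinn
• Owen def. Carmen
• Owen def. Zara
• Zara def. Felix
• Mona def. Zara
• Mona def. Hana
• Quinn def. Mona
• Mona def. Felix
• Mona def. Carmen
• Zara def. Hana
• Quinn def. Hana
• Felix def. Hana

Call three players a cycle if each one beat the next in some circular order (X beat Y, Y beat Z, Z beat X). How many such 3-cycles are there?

6

Win totals: Mona 4, Owen 6, Carmen 2, Zara 3, Felix 2, Hana 1, Quinn 3.
A player with w wins dominates both others in C(w,2) triples; summing gives 6 + 15 + 1 + 3 + 1 + 0 + 3 = 29 transitive triples.
Total triples C(7,3) = 35, so cyclic triples = 35 − 29 = 6.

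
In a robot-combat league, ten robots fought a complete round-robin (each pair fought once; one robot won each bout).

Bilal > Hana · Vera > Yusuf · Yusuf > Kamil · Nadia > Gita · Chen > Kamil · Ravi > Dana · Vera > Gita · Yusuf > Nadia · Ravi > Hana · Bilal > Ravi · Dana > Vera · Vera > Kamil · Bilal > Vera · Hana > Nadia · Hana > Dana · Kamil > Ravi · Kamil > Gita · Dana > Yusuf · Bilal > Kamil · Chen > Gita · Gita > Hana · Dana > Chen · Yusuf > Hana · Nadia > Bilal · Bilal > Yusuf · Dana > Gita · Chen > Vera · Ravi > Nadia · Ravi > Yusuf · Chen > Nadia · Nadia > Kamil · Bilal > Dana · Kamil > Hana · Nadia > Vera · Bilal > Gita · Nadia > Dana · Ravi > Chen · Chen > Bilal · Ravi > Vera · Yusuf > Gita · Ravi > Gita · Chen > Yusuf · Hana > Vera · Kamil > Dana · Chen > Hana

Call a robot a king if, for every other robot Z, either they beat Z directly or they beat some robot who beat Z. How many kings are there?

4

Gita cannot reach Yusuf, Chen, Kamil, Ravi, Bilal in two steps.
Yusuf cannot reach Chen in two steps.
Chen reaches everyone (king).
Dana cannot reach Ravi in two steps.
Vera cannot reach Chen, Bilal in two steps.
Kamil cannot reach Bilal in two steps.
Ravi reaches everyone (king).
Nadia reaches everyone (king).
Bilal reaches everyone (king).
Hana cannot reach Ravi in two steps.
Kings: Chen, Ravi, Nadia, Bilal — 4.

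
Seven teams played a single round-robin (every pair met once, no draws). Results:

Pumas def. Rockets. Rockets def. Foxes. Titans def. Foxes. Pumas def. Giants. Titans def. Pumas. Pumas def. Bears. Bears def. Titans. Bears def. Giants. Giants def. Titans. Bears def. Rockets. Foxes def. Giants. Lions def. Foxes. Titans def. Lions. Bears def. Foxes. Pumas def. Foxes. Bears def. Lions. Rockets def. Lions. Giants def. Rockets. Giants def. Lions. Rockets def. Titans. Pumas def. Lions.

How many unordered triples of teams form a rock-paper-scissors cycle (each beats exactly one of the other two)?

6

Win totals: Rockets 3, Lions 1, Giants 3, Bears 5, Foxes 1, Pumas 5, Titans 3.
A team with w wins dominates both others in C(w,2) triples; summing gives 3 + 0 + 3 + 10 + 0 + 10 + 3 = 29 transitive triples.
Total triples C(7,3) = 35, so cyclic triples = 35 − 29 = 6.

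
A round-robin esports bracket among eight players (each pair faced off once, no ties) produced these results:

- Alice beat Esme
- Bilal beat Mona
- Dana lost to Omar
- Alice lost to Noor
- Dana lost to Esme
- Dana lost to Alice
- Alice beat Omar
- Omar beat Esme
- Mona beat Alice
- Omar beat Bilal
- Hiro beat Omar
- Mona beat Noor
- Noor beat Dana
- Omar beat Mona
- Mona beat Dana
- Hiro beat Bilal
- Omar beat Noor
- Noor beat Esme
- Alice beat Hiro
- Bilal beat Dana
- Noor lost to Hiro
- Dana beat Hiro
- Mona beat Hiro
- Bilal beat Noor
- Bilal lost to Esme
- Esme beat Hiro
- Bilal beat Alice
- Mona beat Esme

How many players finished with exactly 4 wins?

2

Win totals: Noor 3, Mona 5, Dana 1, Bilal 4, Alice 4, Omar 5, Esme 3, Hiro 3.
Exactly 4: Bilal, Alice — 2 players.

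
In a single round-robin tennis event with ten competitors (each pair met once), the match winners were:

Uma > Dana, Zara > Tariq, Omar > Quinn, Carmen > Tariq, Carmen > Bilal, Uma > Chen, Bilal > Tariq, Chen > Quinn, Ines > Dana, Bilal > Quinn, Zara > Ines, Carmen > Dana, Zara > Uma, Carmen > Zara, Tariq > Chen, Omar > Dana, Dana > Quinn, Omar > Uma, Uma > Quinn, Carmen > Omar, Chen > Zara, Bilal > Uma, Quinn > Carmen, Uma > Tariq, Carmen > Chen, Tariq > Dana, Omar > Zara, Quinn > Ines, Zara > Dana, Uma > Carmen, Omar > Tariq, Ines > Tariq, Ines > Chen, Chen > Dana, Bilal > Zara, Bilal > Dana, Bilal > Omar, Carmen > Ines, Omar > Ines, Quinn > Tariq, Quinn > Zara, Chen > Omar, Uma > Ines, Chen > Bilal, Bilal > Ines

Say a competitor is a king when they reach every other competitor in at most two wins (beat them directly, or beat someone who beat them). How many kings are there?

5

Quinn reaches everyone (king).
Ines cannot reach Carmen, Uma in two steps.
Chen reaches everyone (king).
Bilal reaches everyone (king).
Carmen reaches everyone (king).
Tariq cannot reach Ines, Carmen, Uma in two steps.
Zara cannot reach Bilal, Omar in two steps.
Dana cannot reach Chen, Bilal, Uma, Omar in two steps.
Uma reaches everyone (king).
Omar cannot reach Bilal in two steps.
Kings: Quinn, Chen, Bilal, Carmen, Uma — 5.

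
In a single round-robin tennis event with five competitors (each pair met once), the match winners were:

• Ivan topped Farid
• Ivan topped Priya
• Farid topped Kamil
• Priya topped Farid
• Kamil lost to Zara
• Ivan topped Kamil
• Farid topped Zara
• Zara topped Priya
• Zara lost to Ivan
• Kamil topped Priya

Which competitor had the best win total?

Ivan

Win totals: Farid 2, Ivan 4, Kamil 1, Zara 2, Priya 1.
Ivan leads with 4 wins (next highest: 2).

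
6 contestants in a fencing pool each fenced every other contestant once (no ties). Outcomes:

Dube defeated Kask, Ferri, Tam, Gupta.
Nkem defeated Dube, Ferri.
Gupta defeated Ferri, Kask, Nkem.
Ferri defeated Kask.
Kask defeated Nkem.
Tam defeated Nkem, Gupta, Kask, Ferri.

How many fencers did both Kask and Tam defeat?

Kask beat: Nkem.
Tam beat: Ferri, Kask, Nkem, Gupta.
Both beat: Nkem — 1.

1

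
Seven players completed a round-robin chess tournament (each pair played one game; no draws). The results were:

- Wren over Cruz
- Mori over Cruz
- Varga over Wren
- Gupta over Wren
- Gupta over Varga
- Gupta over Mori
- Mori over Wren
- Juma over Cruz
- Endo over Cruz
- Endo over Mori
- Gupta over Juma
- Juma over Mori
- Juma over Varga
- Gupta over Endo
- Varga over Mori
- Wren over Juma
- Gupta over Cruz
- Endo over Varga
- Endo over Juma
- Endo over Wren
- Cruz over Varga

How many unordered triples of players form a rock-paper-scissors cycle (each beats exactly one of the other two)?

Win totals: Wren 2, Mori 2, Cruz 1, Endo 5, Gupta 6, Juma 3, Varga 2.
A player with w wins dominates both others in C(w,2) triples; summing gives 1 + 1 + 0 + 10 + 15 + 3 + 1 = 31 transitive triples.
Total triples C(7,3) = 35, so cyclic triples = 35 − 31 = 4.

4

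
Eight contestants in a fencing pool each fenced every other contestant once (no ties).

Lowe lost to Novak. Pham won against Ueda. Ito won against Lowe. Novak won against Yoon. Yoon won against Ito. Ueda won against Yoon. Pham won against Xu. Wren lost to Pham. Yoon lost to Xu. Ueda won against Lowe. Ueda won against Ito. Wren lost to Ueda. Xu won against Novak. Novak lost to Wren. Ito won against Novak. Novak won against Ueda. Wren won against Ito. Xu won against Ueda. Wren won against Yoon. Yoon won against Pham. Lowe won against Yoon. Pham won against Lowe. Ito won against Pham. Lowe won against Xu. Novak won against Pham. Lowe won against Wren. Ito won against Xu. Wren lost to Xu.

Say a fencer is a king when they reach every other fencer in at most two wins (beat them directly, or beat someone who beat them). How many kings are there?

8

Xu reaches everyone (king).
Ueda reaches everyone (king).
Yoon reaches everyone (king).
Lowe reaches everyone (king).
Pham reaches everyone (king).
Wren reaches everyone (king).
Novak reaches everyone (king).
Ito reaches everyone (king).
Kings: Xu, Ueda, Yoon, Lowe, Pham, Wren, Novak, Ito — 8.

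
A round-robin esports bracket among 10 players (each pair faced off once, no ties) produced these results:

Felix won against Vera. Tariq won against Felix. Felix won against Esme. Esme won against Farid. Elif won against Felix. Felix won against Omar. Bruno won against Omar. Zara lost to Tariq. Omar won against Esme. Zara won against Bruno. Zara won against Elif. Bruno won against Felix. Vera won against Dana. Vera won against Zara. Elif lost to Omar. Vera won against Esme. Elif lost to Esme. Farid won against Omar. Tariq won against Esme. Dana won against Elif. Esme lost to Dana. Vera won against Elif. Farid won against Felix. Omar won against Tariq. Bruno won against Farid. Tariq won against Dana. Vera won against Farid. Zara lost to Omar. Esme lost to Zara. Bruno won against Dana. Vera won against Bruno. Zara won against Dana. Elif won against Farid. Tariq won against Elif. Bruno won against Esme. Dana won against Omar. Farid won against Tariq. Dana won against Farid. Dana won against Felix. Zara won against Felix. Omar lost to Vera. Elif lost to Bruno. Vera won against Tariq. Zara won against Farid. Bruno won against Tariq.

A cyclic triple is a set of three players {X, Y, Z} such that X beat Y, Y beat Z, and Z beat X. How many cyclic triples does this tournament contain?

Win totals: Bruno 7, Dana 5, Tariq 5, Omar 4, Felix 3, Zara 6, Elif 2, Vera 8, Esme 2, Farid 3.
A player with w wins dominates both others in C(w,2) triples; summing gives 21 + 10 + 10 + 6 + 3 + 15 + 1 + 28 + 1 + 3 = 98 transitive triples.
Total triples C(10,3) = 120, so cyclic triples = 120 − 98 = 22.

22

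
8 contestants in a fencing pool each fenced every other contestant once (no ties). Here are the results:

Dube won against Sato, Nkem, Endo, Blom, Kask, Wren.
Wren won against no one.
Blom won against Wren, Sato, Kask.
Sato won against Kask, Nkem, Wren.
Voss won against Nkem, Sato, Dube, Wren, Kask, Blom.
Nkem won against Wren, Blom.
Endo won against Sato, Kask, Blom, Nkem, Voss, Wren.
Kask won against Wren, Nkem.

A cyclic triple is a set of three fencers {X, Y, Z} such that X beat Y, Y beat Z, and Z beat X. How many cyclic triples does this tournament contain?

3

Win totals: Dube 6, Wren 0, Nkem 2, Sato 3, Voss 6, Endo 6, Blom 3, Kask 2.
A fencer with w wins dominates both others in C(w,2) triples; summing gives 15 + 0 + 1 + 3 + 15 + 15 + 3 + 1 = 53 transitive triples.
Total triples C(8,3) = 56, so cyclic triples = 56 − 53 = 3.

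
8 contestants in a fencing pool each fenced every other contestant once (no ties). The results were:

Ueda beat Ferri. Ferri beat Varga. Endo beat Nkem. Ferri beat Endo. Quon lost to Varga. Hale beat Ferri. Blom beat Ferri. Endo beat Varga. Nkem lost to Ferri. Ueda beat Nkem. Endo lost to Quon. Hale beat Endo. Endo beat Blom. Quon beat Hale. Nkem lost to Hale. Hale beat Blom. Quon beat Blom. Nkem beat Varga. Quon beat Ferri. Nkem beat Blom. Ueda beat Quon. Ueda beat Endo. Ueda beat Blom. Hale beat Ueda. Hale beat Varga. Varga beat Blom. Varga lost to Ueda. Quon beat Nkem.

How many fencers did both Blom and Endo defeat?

0

Blom beat: Ferri.
Endo beat: Blom, Varga, Nkem.
No one was beaten by both.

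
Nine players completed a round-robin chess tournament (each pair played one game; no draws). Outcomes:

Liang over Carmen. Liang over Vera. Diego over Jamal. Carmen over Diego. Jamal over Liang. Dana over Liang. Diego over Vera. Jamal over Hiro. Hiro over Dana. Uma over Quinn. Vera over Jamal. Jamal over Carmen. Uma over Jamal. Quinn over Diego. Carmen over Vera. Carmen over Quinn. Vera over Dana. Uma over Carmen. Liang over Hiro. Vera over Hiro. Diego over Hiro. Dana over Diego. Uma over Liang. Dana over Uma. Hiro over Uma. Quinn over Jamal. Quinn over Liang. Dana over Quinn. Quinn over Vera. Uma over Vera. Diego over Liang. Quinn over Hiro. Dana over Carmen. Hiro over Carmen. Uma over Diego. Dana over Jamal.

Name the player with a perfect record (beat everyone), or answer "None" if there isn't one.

None

Highest win total is Uma with 6 (out of 8 possible).
Uma lost to Hiro, Dana, so no player went undefeated.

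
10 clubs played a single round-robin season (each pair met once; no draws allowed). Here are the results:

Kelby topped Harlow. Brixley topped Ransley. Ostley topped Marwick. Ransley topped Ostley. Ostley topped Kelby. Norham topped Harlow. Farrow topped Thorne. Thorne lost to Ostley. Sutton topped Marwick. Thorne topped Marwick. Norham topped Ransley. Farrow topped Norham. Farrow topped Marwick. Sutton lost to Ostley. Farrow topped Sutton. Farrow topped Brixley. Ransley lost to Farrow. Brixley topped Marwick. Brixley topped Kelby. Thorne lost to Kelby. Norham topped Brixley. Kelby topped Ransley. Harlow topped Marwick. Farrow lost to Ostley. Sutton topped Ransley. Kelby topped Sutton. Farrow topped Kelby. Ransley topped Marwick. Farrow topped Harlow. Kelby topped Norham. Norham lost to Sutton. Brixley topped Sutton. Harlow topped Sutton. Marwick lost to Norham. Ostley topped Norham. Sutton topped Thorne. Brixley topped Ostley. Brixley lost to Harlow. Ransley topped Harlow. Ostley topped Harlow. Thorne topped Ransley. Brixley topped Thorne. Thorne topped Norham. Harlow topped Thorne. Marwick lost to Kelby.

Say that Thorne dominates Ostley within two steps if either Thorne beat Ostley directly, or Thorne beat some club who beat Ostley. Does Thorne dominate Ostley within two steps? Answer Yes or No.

Thorne did not beat Ostley directly.
Thorne beat Ransley, Marwick, Norham. Of those, Ransley beat Ostley.

Yes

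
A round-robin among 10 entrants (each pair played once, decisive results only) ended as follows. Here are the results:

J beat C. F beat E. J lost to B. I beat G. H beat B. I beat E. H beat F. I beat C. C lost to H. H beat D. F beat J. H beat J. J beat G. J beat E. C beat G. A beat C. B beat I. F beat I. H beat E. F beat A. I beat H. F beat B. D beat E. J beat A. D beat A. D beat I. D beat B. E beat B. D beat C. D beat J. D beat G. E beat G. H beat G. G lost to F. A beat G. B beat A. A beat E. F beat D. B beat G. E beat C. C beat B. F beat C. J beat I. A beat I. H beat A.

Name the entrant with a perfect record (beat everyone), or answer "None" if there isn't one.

Highest win total is H with 8 (out of 9 possible).
H lost to I, so no entrant went undefeated.

None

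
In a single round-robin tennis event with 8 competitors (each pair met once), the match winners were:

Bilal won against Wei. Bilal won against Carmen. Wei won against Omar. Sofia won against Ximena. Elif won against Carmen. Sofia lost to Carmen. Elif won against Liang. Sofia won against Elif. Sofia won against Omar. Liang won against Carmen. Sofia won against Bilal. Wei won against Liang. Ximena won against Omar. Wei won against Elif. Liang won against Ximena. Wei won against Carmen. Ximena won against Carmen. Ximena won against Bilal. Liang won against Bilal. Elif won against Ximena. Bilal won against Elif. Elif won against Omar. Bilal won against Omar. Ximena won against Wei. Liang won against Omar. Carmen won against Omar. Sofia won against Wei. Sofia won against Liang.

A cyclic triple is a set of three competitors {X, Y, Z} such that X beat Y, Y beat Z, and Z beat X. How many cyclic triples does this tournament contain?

10

Win totals: Sofia 6, Wei 4, Carmen 2, Ximena 4, Bilal 4, Omar 0, Elif 4, Liang 4.
A competitor with w wins dominates both others in C(w,2) triples; summing gives 15 + 6 + 1 + 6 + 6 + 0 + 6 + 6 = 46 transitive triples.
Total triples C(8,3) = 56, so cyclic triples = 56 − 46 = 10.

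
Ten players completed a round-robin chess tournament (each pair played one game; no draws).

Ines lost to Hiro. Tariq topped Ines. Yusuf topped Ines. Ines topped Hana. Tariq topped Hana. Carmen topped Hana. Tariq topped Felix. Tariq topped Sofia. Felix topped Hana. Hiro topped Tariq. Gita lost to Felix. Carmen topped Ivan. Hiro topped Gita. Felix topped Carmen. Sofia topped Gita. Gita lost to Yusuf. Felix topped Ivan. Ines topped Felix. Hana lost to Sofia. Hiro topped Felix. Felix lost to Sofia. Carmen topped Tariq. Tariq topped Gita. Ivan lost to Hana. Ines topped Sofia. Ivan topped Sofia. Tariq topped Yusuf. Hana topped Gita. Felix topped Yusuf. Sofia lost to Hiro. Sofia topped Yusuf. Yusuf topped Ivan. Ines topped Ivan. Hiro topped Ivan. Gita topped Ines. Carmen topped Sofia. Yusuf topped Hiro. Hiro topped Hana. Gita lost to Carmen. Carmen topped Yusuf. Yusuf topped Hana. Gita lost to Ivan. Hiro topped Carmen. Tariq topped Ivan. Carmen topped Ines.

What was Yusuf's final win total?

5

Yusuf's results: beat Ines, Ivan, Hiro, Hana, Gita; lost to Tariq, Sofia, Carmen, Felix.
That is 5 wins.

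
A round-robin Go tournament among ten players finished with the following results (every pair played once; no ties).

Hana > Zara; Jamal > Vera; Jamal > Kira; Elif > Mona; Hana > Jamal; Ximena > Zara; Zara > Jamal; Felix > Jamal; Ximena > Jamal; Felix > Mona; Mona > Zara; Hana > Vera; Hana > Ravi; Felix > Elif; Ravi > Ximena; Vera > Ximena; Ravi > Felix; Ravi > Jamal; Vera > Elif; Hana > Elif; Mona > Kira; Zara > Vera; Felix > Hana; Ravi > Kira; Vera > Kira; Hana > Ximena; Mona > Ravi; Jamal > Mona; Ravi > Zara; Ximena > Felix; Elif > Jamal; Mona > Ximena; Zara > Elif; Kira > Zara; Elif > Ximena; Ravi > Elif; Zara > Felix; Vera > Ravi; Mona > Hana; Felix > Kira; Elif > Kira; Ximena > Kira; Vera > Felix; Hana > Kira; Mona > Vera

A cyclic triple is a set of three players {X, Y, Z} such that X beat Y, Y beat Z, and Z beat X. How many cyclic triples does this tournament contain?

Win totals: Jamal 3, Mona 6, Felix 5, Elif 4, Kira 1, Ximena 4, Vera 5, Hana 7, Zara 4, Ravi 6.
A player with w wins dominates both others in C(w,2) triples; summing gives 3 + 15 + 10 + 6 + 0 + 6 + 10 + 21 + 6 + 15 = 92 transitive triples.
Total triples C(10,3) = 120, so cyclic triples = 120 − 92 = 28.

28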